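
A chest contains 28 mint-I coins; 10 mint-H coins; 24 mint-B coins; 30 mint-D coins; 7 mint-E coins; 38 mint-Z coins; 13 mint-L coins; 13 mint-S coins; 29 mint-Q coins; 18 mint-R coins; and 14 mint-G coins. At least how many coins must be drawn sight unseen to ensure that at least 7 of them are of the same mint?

67

By pigeonhole, the 11 mints are the holes; the coins drawn are the pigeons.
To avoid 7 of any one mint, the worst case takes at most 6 of each mint.
That gives 6 + 6 + 6 + 6 + 6 + 6 + 6 + 6 + 6 + 6 + 6 = 66 coins with no mint reaching 7.
The next coin forces some mint to 7, so 66 + 1 = 67.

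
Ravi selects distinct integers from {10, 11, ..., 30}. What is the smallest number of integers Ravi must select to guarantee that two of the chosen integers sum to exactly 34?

15

A set avoiding the sum 34 can contain at most one of each pair {x, 34−x}, plus the 7 elements whose complement lies outside the range or equal to its own complement.
The integers 17, …, 30 (14 of them) are such a set: any two sum to at least 17+18 = 35 > 34.
By pigeonhole, any 15th integer completes one of the 7 pairs, so 15 choices force a sum of 34.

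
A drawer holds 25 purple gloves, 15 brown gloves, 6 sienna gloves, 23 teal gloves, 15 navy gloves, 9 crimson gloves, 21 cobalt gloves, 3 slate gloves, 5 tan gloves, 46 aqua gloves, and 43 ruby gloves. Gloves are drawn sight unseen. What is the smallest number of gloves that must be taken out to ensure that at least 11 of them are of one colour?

94

The 11 colours are the holes; the gloves drawn are the pigeons.
To avoid 11 of any one colour, the worst case takes at most 10 of each colour, or every glove of a colour that has fewer than 10.
That gives 10 + 10 + 6 + 10 + 10 + 9 + 10 + 3 + 5 + 10 + 10 = 93 gloves with no colour reaching 11.
The next glove forces some colour to 11, so 93 + 1 = 94.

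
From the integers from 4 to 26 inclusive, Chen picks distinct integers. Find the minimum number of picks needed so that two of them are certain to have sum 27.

14

A set avoiding the sum 27 can contain at most one of each pair {x, 27−x}, plus the 3 elements whose complement lies outside the range.
The integers 14, …, 26 (13 of them) are such a set: any two sum to at least 14+15 = 29 > 27.
Pigeonhole: any 14th integer completes one of the 10 pairs, so 14 choices force a sum of 27.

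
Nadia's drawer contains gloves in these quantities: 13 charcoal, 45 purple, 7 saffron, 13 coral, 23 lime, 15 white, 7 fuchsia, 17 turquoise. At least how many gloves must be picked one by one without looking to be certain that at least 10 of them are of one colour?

69

By pigeonhole, put each drawn glove into a box by colour. The largest draw with every box below 10 takes min(count, 9) from each colour; colours with fewer than 9 contribute all they have.
Σ min(cᵢ, 9) = 9 + 9 + 7 + 9 + 9 + 9 + 7 + 9 = 68.
Draw number 68 + 1 = 69 must push one box to 10.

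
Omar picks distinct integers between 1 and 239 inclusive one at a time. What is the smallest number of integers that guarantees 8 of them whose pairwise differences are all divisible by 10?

71

Integers whose pairwise differences are multiples of 10 are exactly those sharing a remainder mod 10. The 10 residue classes mod 10 are the pigeonholes.
With 70 integers one could put 7 in each residue class and have no class reach 8.
The 71st integer pushes some class to 8, so 10·7 + 1 = 71.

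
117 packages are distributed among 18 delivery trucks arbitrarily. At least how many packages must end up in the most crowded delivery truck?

The 18 delivery trucks are the holes and the 117 packages are the pigeons.
If every delivery truck held at most 6 packages, the total would be at most 18 × 6 = 108, which is less than 117.
So some delivery truck holds at least ⌈117/18⌉ = 7 packages.

7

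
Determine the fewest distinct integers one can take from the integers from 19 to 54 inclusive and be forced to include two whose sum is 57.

27

A set avoiding the sum 57 can contain at most one of each pair {x, 57−x}, plus the 16 elements whose complement lies outside the range.
The integers 29, …, 54 (26 of them) are such a set: any two sum to at least 29+30 = 59 > 57.
By the pigeonhole principle, any 27th integer completes one of the 10 pairs, so 27 choices force a sum of 57.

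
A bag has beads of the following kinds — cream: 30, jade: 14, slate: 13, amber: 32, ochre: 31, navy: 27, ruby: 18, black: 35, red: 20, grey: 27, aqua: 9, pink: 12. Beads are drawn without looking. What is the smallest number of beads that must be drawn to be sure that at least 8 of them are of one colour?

85

By pigeonhole, put each drawn bead into a box by colour. The largest draw with every box below 8 takes min(count, 7) from each colour.
Σ min(cᵢ, 7) = 7 + 7 + 7 + 7 + 7 + 7 + 7 + 7 + 7 + 7 + 7 + 7 = 84.
Draw number 84 + 1 = 85 must push one box to 8.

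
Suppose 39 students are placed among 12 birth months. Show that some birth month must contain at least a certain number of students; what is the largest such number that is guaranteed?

4

By the pigeonhole principle, the 12 birth months are the holes and the 39 students are the pigeons.
If every birth month held at most 3 students, the total would be at most 12 × 3 = 36, which is less than 39.
So some birth month holds at least ⌈39/12⌉ = 4 students.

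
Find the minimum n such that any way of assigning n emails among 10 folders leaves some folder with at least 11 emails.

101

With 100 emails one could put exactly 10 in each of the 10 folders, and no folder would reach 11.
One more email must land in a folder that already has 10, giving it 11.
So 10 × 10 + 1 = 101 emails are required.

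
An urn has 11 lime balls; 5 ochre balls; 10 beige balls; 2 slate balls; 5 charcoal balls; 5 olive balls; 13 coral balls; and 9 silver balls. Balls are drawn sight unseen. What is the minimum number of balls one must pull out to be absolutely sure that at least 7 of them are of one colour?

The 8 colours are the holes; the balls drawn are the pigeons.
To avoid 7 of any one colour, the worst case takes at most 6 of each colour, or every ball of a colour that has fewer than 6.
That gives 6 + 5 + 6 + 2 + 5 + 5 + 6 + 6 = 41 balls with no colour reaching 7.
The next ball forces some colour to 7, so 41 + 1 = 42.

42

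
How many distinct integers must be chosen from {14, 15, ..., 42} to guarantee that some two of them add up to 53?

17

A set avoiding the sum 53 can contain at most one of each pair {x, 53−x}, plus the 3 elements whose complement lies outside the range.
The integers 27, …, 42 (16 of them) are such a set: any two sum to at least 27+28 = 55 > 53.
Any 17th integer completes one of the 13 pairs, so 17 choices force a sum of 53.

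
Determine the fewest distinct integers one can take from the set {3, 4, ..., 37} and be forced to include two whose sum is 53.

A set avoiding the sum 53 can contain at most one of each pair {x, 53−x}, plus the 13 elements whose complement lies outside the range.
The integers 3, …, 26 (24 of them) are such a set: any two sum to at least 3+4 = 7 and at most 25+26 = 51 < 53.
By the pigeonhole principle, any 25th integer completes one of the 11 pairs, so 25 choices force a sum of 53.

25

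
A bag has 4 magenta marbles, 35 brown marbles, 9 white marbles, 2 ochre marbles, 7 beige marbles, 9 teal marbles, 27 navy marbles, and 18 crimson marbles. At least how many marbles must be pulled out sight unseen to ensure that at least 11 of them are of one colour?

Put each drawn marble into a box by colour. The largest draw with every box below 11 takes min(count, 10) from each colour; colours with fewer than 10 contribute all they have.
Σ min(cᵢ, 10) = 4 + 10 + 9 + 2 + 7 + 9 + 10 + 10 = 61.
Draw number 61 + 1 = 62 must push one box to 11.

62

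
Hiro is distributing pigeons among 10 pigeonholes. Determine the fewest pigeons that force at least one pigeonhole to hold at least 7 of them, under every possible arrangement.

61

With 60 pigeons one could put exactly 6 in each of the 10 pigeonholes, and no pigeonhole would reach 7.
By pigeonhole, one more pigeon must land in a pigeonhole that already has 6, giving it 7.
So 10 × 6 + 1 = 61 pigeons are required.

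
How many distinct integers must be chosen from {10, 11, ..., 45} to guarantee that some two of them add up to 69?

26

A set avoiding the sum 69 can contain at most one of each pair {x, 69−x}, plus the 14 elements whose complement lies outside the range.
The integers 10, …, 34 (25 of them) are such a set: any two sum to at least 10+11 = 21 and at most 33+34 = 67 < 69.
Any 26th integer completes one of the 11 pairs, so 26 choices force a sum of 69.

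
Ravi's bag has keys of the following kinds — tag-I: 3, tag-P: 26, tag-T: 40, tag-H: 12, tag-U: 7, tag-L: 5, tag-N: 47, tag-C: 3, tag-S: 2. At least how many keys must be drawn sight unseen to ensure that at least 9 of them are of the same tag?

53

The 9 tags are the holes; the keys drawn are the pigeons.
To avoid 9 of any one tag, the worst case takes at most 8 of each tag, or every key of a tag that has fewer than 8.
That gives 3 + 8 + 8 + 8 + 7 + 5 + 8 + 3 + 2 = 52 keys with no tag reaching 9.
The next key forces some tag to 9, so 52 + 1 = 53.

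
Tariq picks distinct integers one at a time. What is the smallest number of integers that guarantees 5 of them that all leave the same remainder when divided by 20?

The 20 residue classes mod 20 are the pigeonholes.
With 80 integers one could put 4 in each residue class and have no class reach 5.
The 81st integer pushes some class to 5, so 20·4 + 1 = 81.

81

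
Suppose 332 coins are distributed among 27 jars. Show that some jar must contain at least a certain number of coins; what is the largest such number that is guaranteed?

13

The 27 jars are the holes and the 332 coins are the pigeons.
If every jar held at most 12 coins, the total would be at most 27 × 12 = 324, which is less than 332.
So some jar holds at least ⌈332/27⌉ = 13 coins.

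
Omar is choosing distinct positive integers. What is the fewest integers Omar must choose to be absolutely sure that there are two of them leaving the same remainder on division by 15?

16

The 15 residue classes mod 15 are the pigeonholes.
With 15 integers one could put 1 in each residue class and have no class reach 2.
The 16th integer pushes some class to 2, so 15·1 + 1 = 16.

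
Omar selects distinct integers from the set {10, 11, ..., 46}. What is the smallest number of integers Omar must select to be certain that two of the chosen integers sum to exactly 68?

A set avoiding the sum 68 can contain at most one of each pair {x, 68−x}, plus the 13 elements whose complement lies outside the range or equal to its own complement.
The integers 10, …, 34 (25 of them) are such a set: any two sum to at least 10+11 = 21 and at most 33+34 = 67 < 68.
By the pigeonhole principle, any 26th integer completes one of the 12 pairs, so 26 choices force a sum of 68.

26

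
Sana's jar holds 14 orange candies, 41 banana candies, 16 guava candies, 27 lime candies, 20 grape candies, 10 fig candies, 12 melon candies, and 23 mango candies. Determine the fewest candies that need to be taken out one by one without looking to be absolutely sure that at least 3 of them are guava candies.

In the worst case for collecting guava candies, every non-guava candy comes out first.
There are 14 + 41 + 27 + 20 + 10 + 12 + 23 = 147 non-guava candies altogether.
After those, each further candy must be guava, so 147 + 3 = 150 draws guarantee 3 guava candies.

150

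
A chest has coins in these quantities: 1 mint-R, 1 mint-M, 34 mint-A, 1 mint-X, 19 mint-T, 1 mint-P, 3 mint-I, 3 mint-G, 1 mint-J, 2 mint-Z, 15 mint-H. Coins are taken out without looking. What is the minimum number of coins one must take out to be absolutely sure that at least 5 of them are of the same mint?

26

By pigeonhole, the 11 mints are the holes; the coins drawn are the pigeons.
To avoid 5 of any one mint, the worst case takes at most 4 of each mint, or every coin of a mint that has fewer than 4.
That gives 1 + 1 + 4 + 1 + 4 + 1 + 3 + 3 + 1 + 2 + 4 = 25 coins with no mint reaching 5.
The next coin forces some mint to 5, so 25 + 1 = 26.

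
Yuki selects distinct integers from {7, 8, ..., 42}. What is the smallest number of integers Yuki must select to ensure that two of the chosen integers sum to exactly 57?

23

A set avoiding the sum 57 can contain at most one of each pair {x, 57−x}, plus the 8 elements whose complement lies outside the range.
The integers 7, …, 28 (22 of them) are such a set: any two sum to at least 7+8 = 15 and at most 27+28 = 55 < 57.
By pigeonhole, any 23rd integer completes one of the 14 pairs, so 23 choices force a sum of 57.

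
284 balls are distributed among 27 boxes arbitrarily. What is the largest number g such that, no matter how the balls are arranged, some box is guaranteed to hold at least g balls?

The 27 boxes are the holes and the 284 balls are the pigeons.
If every box held at most 10 balls, the total would be at most 27 × 10 = 270, which is less than 284.
So some box holds at least ⌈284/27⌉ = 11 balls.

11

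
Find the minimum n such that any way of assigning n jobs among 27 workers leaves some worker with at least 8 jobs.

With 189 jobs one could put exactly 7 in each of the 27 workers, and no worker would reach 8.
One more job must land in a worker that already has 7, giving it 8.
So 27 × 7 + 1 = 190 jobs are required.

190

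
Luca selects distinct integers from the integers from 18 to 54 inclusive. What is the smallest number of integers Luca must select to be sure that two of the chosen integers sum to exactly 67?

22

Two chosen integers sum to 67 exactly when both halves of some pair {x, 67−x} with 18 ≤ x ≤ 67−x ≤ 49 are chosen — 16 such pairs.
The remaining 5 elements (those with no distinct partner in range) can never complete a 67-sum, so the worst case takes all of them and one from each pair: 5 + 16 = 21.
By pigeonhole, the 22nd integer has to be the second member of some pair, so 21 + 1 = 22.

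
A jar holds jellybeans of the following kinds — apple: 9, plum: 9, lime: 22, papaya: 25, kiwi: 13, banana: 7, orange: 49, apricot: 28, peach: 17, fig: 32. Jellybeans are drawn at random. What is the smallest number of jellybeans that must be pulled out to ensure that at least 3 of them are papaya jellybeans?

189

In the worst case for collecting papaya jellybeans, every non-papaya jellybean comes out first.
There are 9 + 9 + 22 + 13 + 7 + 49 + 28 + 17 + 32 = 186 non-papaya jellybeans altogether.
After those, each further jellybean must be papaya, so 186 + 3 = 189 draws guarantee 3 papaya jellybeans.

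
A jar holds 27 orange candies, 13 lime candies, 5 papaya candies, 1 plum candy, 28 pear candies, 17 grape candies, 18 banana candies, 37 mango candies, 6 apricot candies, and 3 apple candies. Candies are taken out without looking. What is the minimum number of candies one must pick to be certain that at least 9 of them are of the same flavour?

64

By pigeonhole, put each drawn candy into a box by flavour. The largest draw with every box below 9 takes min(count, 8) from each flavour; flavours with fewer than 8 contribute all they have.
Σ min(cᵢ, 8) = 8 + 8 + 5 + 1 + 8 + 8 + 8 + 8 + 6 + 3 = 63.
Draw number 63 + 1 = 64 must push one box to 9.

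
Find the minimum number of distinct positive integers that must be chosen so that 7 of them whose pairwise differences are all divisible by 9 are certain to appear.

55

Integers whose pairwise differences are multiples of 9 are exactly those sharing a remainder mod 9. By pigeonhole, the 9 residue classes mod 9 are the pigeonholes.
With 54 integers one could put 6 in each residue class and have no class reach 7.
The 55th integer pushes some class to 7, so 9·6 + 1 = 55.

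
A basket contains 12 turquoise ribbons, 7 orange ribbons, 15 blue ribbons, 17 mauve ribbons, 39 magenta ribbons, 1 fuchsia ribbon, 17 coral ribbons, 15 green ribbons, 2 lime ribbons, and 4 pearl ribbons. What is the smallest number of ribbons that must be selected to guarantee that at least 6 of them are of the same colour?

43

Put each drawn ribbon into a box by colour. The largest draw with every box below 6 takes min(count, 5) from each colour; colours with fewer than 5 contribute all they have.
Σ min(cᵢ, 5) = 5 + 5 + 5 + 5 + 5 + 1 + 5 + 5 + 2 + 4 = 42.
Draw number 42 + 1 = 43 must push one box to 6.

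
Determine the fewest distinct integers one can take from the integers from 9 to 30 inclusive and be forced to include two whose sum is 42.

14

A set avoiding the sum 42 can contain at most one of each pair {x, 42−x}, plus the 4 elements whose complement lies outside the range or equal to its own complement.
The integers 9, …, 21 (13 of them) are such a set: any two sum to at least 9+10 = 19 and at most 20+21 = 41 < 42.
Pigeonhole: any 14th integer completes one of the 9 pairs, so 14 choices force a sum of 42.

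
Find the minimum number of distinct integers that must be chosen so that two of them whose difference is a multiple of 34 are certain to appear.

35

Integers whose pairwise differences are multiples of 34 are exactly those sharing a remainder mod 34. Pigeonhole: the 34 residue classes mod 34 are the pigeonholes.
With 34 integers one could put 1 in each residue class and have no class reach 2.
The 35th integer pushes some class to 2, so 34·1 + 1 = 35.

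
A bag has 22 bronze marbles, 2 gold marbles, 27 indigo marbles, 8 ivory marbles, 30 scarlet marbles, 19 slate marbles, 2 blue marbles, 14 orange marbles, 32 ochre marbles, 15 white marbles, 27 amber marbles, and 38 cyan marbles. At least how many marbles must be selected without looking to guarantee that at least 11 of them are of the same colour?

Put each drawn marble into a box by colour. The largest draw with every box below 11 takes min(count, 10) from each colour; colours with fewer than 10 contribute all they have.
Σ min(cᵢ, 10) = 10 + 2 + 10 + 8 + 10 + 10 + 2 + 10 + 10 + 10 + 10 + 10 = 102.
Draw number 102 + 1 = 103 must push one box to 11.

103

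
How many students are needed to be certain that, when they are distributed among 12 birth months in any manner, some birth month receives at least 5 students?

49

With 48 students one could put exactly 4 in each of the 12 birth months, and no birth month would reach 5.
One more student must land in a birth month that already has 4, giving it 5.
So 12 × 4 + 1 = 49 students are required.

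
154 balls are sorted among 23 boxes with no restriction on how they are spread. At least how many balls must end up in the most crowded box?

7

The 23 boxes are the holes and the 154 balls are the pigeons.
If every box held at most 6 balls, the total would be at most 23 × 6 = 138, which is less than 154.
So some box holds at least ⌈154/23⌉ = 7 balls.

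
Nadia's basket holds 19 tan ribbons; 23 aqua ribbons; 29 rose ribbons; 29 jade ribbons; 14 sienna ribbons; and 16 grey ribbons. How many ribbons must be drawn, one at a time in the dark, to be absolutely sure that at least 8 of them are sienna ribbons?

In the worst case for collecting sienna ribbons, every non-sienna ribbon comes out first.
There are 19 + 23 + 29 + 29 + 16 = 116 non-sienna ribbons altogether.
After those, each further ribbon must be sienna, so 116 + 8 = 124 draws guarantee 8 sienna ribbons.

124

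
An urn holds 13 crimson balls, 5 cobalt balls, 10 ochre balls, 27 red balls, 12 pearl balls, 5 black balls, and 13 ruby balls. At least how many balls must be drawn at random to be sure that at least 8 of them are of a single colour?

Put each drawn ball into a box by colour. The largest draw with every box below 8 takes min(count, 7) from each colour; colours with fewer than 7 contribute all they have.
Σ min(cᵢ, 7) = 7 + 5 + 7 + 7 + 7 + 5 + 7 = 45.
Draw number 45 + 1 = 46 must push one box to 8.

46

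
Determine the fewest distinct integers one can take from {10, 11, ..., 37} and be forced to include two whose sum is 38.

20

Two chosen integers sum to 38 exactly when both halves of some pair {x, 38−x} with 10 ≤ x ≤ 38−x ≤ 28 are chosen — 9 such pairs.
The remaining 10 elements (those with no distinct partner in range) can never complete a 38-sum, so the worst case takes all of them and one from each pair: 10 + 9 = 19.
The 20th integer has to be the second member of some pair, so 19 + 1 = 20.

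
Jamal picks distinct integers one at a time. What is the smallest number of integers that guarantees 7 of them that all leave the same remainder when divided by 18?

109

The 18 residue classes mod 18 are the pigeonholes.
With 108 integers one could put 6 in each residue class and have no class reach 7.
The 109th integer pushes some class to 7, so 18·6 + 1 = 109.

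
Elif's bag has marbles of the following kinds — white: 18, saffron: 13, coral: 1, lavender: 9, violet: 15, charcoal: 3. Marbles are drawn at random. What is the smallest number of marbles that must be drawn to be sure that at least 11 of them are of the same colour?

44

Put each drawn marble into a box by colour. The largest draw with every box below 11 takes min(count, 10) from each colour; colours with fewer than 10 contribute all they have.
Σ min(cᵢ, 10) = 10 + 10 + 1 + 9 + 10 + 3 = 43.
Draw number 43 + 1 = 44 must push one box to 11.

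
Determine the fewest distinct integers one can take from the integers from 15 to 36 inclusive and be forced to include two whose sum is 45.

Two chosen integers sum to 45 exactly when both halves of some pair {x, 45−x} with 15 ≤ x ≤ 45−x ≤ 30 are chosen — 8 such pairs.
The remaining 6 elements (those with no distinct partner in range) can never complete a 45-sum, so the worst case takes all of them and one from each pair: 6 + 8 = 14.
By pigeonhole, the 15th integer has to be the second member of some pair, so 14 + 1 = 15.

15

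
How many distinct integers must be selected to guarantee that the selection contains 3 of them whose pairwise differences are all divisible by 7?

Integers whose pairwise differences are multiples of 7 are exactly those sharing a remainder mod 7. Pigeonhole: the 7 residue classes mod 7 are the pigeonholes.
With 14 integers one could put 2 in each residue class and have no class reach 3.
The 15th integer pushes some class to 3, so 7·2 + 1 = 15.

15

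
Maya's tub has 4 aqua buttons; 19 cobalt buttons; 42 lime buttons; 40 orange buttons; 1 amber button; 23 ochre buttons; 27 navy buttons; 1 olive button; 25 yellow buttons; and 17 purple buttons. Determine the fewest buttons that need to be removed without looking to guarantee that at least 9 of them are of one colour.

By pigeonhole, put each drawn button into a box by colour. The largest draw with every box below 9 takes min(count, 8) from each colour; colours with fewer than 8 contribute all they have.
Σ min(cᵢ, 8) = 4 + 8 + 8 + 8 + 1 + 8 + 8 + 1 + 8 + 8 = 62.
Draw number 62 + 1 = 63 must push one box to 9.

63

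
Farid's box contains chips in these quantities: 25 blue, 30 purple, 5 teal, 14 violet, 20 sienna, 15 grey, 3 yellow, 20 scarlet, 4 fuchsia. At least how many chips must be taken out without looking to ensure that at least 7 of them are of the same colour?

49

By pigeonhole, the 9 colours are the holes; the chips drawn are the pigeons.
To avoid 7 of any one colour, the worst case takes at most 6 of each colour, or every chip of a colour that has fewer than 6.
That gives 6 + 6 + 5 + 6 + 6 + 6 + 3 + 6 + 4 = 48 chips with no colour reaching 7.
The next chip forces some colour to 7, so 48 + 1 = 49.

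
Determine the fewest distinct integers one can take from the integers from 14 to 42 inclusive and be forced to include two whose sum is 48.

Two chosen integers sum to 48 exactly when both halves of some pair {x, 48−x} with 14 ≤ x ≤ 48−x ≤ 34 are chosen — 10 such pairs.
The remaining 9 elements (those with no distinct partner in range) can never complete a 48-sum, so the worst case takes all of them and one from each pair: 9 + 10 = 19.
By pigeonhole, the 20th integer has to be the second member of some pair, so 19 + 1 = 20.

20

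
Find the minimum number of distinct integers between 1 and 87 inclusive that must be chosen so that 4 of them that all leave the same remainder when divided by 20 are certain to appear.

61

The 20 residue classes mod 20 are the pigeonholes.
With 60 integers one could put 3 in each residue class and have no class reach 4.
The 61st integer pushes some class to 4, so 20·3 + 1 = 61.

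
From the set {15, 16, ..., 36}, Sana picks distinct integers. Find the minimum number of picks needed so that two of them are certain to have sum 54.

Group the elements by complementary pair {x, 54−x}: {18,36}, {19,35}, {20,34}, …, giving 9 two-element pairs, the single value 27 (it cannot pair with itself since the integers are distinct), and 3 integers whose partner 54−x falls outside [15,36].
By the pigeonhole principle, treating each of those 13 groups as a pigeonhole, one can pick one integer per group — 13 integers — with no two summing to 54.
The 14th integer lands in an occupied pair, forcing a sum of 54.

14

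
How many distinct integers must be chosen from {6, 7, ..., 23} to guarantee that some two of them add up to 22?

14

Group the elements by complementary pair {x, 22−x}: {6,16}, {7,15}, {8,14}, …, giving 5 two-element pairs, the single value 11 (it cannot pair with itself since the integers are distinct), and 7 integers whose partner 22−x falls outside [6,23].
Pigeonhole: treating each of those 13 groups as a pigeonhole, one can pick one integer per group — 13 integers — with no two summing to 22.
The 14th integer lands in an occupied pair, forcing a sum of 22.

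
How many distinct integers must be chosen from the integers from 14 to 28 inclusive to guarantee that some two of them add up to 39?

Group the elements by complementary pair {x, 39−x}: {14,25}, {15,24}, {16,23}, …, giving 6 two-element pairs and 3 integers whose partner 39−x falls outside [14,28].
By pigeonhole, treating each of those 9 groups as a pigeonhole, one can pick one integer per group — 9 integers — with no two summing to 39.
The 10th integer lands in an occupied pair, forcing a sum of 39.

10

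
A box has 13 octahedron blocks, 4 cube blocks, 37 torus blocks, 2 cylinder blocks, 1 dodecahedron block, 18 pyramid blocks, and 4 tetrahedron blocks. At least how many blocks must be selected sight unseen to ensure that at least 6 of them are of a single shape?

27

Pigeonhole: put each drawn block into a box by shape. The largest draw with every box below 6 takes min(count, 5) from each shape; shapes with fewer than 5 contribute all they have.
Σ min(cᵢ, 5) = 5 + 4 + 5 + 2 + 1 + 5 + 4 = 26.
Draw number 26 + 1 = 27 must push one box to 6.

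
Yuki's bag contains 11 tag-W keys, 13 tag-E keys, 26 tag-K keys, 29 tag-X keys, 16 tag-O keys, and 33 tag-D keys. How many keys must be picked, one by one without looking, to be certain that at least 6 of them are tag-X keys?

105

In the worst case for collecting tag-X keys, every non-tag-X key comes out first.
There are 11 + 13 + 26 + 16 + 33 = 99 non-tag-X keys altogether.
After those, each further key must be tag-X, so 99 + 6 = 105 draws guarantee 6 tag-X keys.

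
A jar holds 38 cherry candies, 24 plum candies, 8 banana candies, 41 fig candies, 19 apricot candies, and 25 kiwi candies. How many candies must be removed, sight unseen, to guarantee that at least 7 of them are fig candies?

In the worst case for collecting fig candies, every non-fig candy comes out first.
There are 38 + 24 + 8 + 19 + 25 = 114 non-fig candies altogether.
After those, each further candy must be fig, so 114 + 7 = 121 draws guarantee 7 fig candies.

121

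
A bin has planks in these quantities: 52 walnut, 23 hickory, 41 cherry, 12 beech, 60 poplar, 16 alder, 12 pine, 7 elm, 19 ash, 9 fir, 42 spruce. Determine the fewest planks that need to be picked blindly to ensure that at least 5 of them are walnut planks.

In the worst case for collecting walnut planks, every non-walnut plank comes out first.
There are 23 + 41 + 12 + 60 + 16 + 12 + 7 + 19 + 9 + 42 = 241 non-walnut planks altogether.
After those, each further plank must be walnut, so 241 + 5 = 246 draws guarantee 5 walnut planks.

246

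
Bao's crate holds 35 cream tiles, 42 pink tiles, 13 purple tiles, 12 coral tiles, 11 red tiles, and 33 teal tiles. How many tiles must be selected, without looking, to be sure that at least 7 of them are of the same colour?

37

An adversary could hand out at most 6 tiles per colour: 6 + 6 + 6 + 6 + 6 + 6 = 36 tiles and still no colour has 7.
One more tile lands in a colour already at 6, so 37 draws are enough and 36 are not.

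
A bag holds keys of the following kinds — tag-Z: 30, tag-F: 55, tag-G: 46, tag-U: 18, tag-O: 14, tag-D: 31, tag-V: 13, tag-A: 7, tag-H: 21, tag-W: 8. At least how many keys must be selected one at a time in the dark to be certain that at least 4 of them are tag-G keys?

201

In the worst case for collecting tag-G keys, every non-tag-G key comes out first.
There are 30 + 55 + 18 + 14 + 31 + 13 + 7 + 21 + 8 = 197 non-tag-G keys altogether.
After those, each further key must be tag-G, so 197 + 4 = 201 draws guarantee 4 tag-G keys.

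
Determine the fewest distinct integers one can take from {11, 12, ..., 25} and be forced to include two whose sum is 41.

Group the elements by complementary pair {x, 41−x}: {16,25}, {17,24}, {18,23}, …, giving 5 two-element pairs and 5 integers whose partner 41−x falls outside [11,25].
Treating each of those 10 groups as a pigeonhole, one can pick one integer per group — 10 integers — with no two summing to 41.
The 11th integer lands in an occupied pair, forcing a sum of 41.

11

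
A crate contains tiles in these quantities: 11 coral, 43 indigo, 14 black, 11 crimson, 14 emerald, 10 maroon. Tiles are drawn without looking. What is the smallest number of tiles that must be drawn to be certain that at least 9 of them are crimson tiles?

In the worst case for collecting crimson tiles, every non-crimson tile comes out first.
There are 11 + 43 + 14 + 14 + 10 = 92 non-crimson tiles altogether.
After those, each further tile must be crimson, so 92 + 9 = 101 draws guarantee 9 crimson tiles.

101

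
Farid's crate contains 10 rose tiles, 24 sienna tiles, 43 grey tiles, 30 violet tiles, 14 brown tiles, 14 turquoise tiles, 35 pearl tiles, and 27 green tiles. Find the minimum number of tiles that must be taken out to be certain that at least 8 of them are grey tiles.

In the worst case for collecting grey tiles, every non-grey tile comes out first.
There are 10 + 24 + 30 + 14 + 14 + 35 + 27 = 154 non-grey tiles altogether.
After those, each further tile must be grey, so 154 + 8 = 162 draws guarantee 8 grey tiles.

162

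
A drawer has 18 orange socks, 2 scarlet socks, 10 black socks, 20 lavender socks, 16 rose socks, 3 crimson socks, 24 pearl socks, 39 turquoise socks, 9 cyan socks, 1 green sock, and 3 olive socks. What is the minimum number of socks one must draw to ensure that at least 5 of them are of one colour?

38

An adversary could hand out at most 4 socks per colour (4 colours run out sooner): 4 + 2 + 4 + 4 + 4 + 3 + 4 + 4 + 4 + 1 + 3 = 37 socks and still no colour has 5.
Pigeonhole: one more sock lands in a colour already at 4, so 38 draws are enough and 37 are not.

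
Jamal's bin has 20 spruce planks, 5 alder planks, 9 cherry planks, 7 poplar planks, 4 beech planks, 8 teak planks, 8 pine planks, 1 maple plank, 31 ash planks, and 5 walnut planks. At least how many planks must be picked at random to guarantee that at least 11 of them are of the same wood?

By the pigeonhole principle, put each drawn plank into a box by wood. The largest draw with every box below 11 takes min(count, 10) from each wood; woods with fewer than 10 contribute all they have.
Σ min(cᵢ, 10) = 10 + 5 + 9 + 7 + 4 + 8 + 8 + 1 + 10 + 5 = 67.
Draw number 67 + 1 = 68 must push one box to 11.

68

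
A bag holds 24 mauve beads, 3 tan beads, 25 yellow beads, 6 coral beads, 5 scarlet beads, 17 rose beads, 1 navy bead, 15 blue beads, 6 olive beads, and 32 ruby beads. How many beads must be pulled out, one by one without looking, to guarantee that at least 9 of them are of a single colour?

62

Put each drawn bead into a box by colour. The largest draw with every box below 9 takes min(count, 8) from each colour; colours with fewer than 8 contribute all they have.
Σ min(cᵢ, 8) = 8 + 3 + 8 + 6 + 5 + 8 + 1 + 8 + 6 + 8 = 61.
Draw number 61 + 1 = 62 must push one box to 9.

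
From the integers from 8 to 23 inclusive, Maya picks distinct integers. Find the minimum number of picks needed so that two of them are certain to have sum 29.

Two chosen integers sum to 29 exactly when both halves of some pair {x, 29−x} with 8 ≤ x ≤ 29−x ≤ 21 are chosen — 7 such pairs.
The remaining 2 elements (those with no distinct partner in range) can never complete a 29-sum, so the worst case takes all of them and one from each pair: 2 + 7 = 9.
By pigeonhole, the 10th integer has to be the second member of some pair, so 9 + 1 = 10.

10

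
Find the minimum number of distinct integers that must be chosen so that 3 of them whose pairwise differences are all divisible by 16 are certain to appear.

Integers whose pairwise differences are multiples of 16 are exactly those sharing a remainder mod 16. The 16 residue classes mod 16 are the pigeonholes.
With 32 integers one could put 2 in each residue class and have no class reach 3.
The 33rd integer pushes some class to 3, so 16·2 + 1 = 33.

33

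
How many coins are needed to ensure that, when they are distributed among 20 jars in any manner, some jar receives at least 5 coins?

81

With 80 coins one could put exactly 4 in each of the 20 jars, and no jar would reach 5.
Pigeonhole: one more coin must land in a jar that already has 4, giving it 5.
So 20 × 4 + 1 = 81 coins are required.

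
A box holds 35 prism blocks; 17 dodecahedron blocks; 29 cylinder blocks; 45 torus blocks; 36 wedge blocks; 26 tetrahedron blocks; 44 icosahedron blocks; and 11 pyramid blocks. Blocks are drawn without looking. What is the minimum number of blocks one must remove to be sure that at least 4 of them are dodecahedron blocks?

In the worst case for collecting dodecahedron blocks, every non-dodecahedron block comes out first.
There are 35 + 29 + 45 + 36 + 26 + 44 + 11 = 226 non-dodecahedron blocks altogether.
After those, each further block must be dodecahedron, so 226 + 4 = 230 draws guarantee 4 dodecahedron blocks.

230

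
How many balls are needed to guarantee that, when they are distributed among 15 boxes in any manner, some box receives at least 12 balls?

166

With 165 balls one could put exactly 11 in each of the 15 boxes, and no box would reach 12.
One more ball must land in a box that already has 11, giving it 12.
So 15 × 11 + 1 = 166 balls are required.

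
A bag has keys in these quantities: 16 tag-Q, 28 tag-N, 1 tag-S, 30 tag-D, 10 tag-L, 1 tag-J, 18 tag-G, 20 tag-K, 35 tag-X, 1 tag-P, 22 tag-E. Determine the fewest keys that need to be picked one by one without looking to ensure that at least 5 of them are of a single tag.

36

An adversary could hand out at most 4 keys per tag (tag-S, tag-J, tag-P run out sooner): 4 + 4 + 1 + 4 + 4 + 1 + 4 + 4 + 4 + 1 + 4 = 35 keys and still no tag has 5.
One more key lands in a tag already at 4, so 36 draws are enough and 35 are not.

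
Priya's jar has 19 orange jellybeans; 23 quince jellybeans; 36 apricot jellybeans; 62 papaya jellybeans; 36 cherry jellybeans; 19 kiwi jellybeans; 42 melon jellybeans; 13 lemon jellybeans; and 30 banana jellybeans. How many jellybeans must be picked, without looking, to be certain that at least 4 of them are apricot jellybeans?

248

In the worst case for collecting apricot jellybeans, every non-apricot jellybean comes out first.
There are 19 + 23 + 62 + 36 + 19 + 42 + 13 + 30 = 244 non-apricot jellybeans altogether.
After those, each further jellybean must be apricot, so 244 + 4 = 248 draws guarantee 4 apricot jellybeans.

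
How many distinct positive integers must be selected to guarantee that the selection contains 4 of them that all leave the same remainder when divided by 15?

By pigeonhole, the 15 residue classes mod 15 are the pigeonholes.
With 45 integers one could put 3 in each residue class and have no class reach 4.
The 46th integer pushes some class to 4, so 15·3 + 1 = 46.

46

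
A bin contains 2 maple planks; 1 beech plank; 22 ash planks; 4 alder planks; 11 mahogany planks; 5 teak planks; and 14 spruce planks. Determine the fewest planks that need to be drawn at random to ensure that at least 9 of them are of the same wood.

Pigeonhole: the 7 woods are the holes; the planks drawn are the pigeons.
To avoid 9 of any one wood, the worst case takes at most 8 of each wood, or every plank of a wood that has fewer than 8.
That gives 2 + 1 + 8 + 4 + 8 + 5 + 8 = 36 planks with no wood reaching 9.
The next plank forces some wood to 9, so 36 + 1 = 37.

37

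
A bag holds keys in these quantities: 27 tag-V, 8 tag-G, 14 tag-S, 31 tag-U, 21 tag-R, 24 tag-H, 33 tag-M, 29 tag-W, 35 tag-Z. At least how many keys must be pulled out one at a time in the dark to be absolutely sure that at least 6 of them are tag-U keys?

In the worst case for collecting tag-U keys, every non-tag-U key comes out first.
There are 27 + 8 + 14 + 21 + 24 + 33 + 29 + 35 = 191 non-tag-U keys altogether.
After those, each further key must be tag-U, so 191 + 6 = 197 draws guarantee 6 tag-U keys.

197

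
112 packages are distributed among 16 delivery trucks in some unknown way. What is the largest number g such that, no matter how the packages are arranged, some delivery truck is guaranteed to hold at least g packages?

7

The 16 delivery trucks are the holes and the 112 packages are the pigeons.
If every delivery truck held at most 6 packages, the total would be at most 16 × 6 = 96, which is less than 112.
So some delivery truck holds at least ⌈112/16⌉ = 7 packages.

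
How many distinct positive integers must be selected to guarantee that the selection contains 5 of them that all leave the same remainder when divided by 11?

By the pigeonhole principle, the 11 residue classes mod 11 are the pigeonholes.
With 44 integers one could put 4 in each residue class and have no class reach 5.
The 45th integer pushes some class to 5, so 11·4 + 1 = 45.

45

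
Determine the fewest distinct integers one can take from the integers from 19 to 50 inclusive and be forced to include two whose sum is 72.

A set avoiding the sum 72 can contain at most one of each pair {x, 72−x}, plus the 4 elements whose complement lies outside the range or equal to its own complement.
The integers 19, …, 36 (18 of them) are such a set: any two sum to at least 19+20 = 39 and at most 35+36 = 71 < 72.
Any 19th integer completes one of the 14 pairs, so 19 choices force a sum of 72.

19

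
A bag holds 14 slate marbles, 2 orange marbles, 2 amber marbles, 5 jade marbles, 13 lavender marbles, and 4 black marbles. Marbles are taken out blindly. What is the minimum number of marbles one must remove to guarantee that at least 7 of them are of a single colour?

26

An adversary could hand out at most 6 marbles per colour (4 colours run out sooner): 6 + 2 + 2 + 5 + 6 + 4 = 25 marbles and still no colour has 7.
By the pigeonhole principle, one more marble lands in a colour already at 6, so 26 draws are enough and 25 are not.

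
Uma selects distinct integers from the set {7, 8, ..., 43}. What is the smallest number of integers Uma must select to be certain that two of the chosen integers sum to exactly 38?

Group the elements by complementary pair {x, 38−x}: {7,31}, {8,30}, {9,29}, …, giving 12 two-element pairs, the single value 19 (it cannot pair with itself since the integers are distinct), and 12 integers whose partner 38−x falls outside [7,43].
Pigeonhole: treating each of those 25 groups as a pigeonhole, one can pick one integer per group — 25 integers — with no two summing to 38.
The 26th integer lands in an occupied pair, forcing a sum of 38.

26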